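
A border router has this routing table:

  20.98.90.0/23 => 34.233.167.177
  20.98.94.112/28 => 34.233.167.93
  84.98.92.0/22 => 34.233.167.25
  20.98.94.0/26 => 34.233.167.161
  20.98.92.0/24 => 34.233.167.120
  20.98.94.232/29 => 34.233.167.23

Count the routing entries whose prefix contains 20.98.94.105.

No listed prefix contains 20.98.94.105.
Total matching entries: 0.

0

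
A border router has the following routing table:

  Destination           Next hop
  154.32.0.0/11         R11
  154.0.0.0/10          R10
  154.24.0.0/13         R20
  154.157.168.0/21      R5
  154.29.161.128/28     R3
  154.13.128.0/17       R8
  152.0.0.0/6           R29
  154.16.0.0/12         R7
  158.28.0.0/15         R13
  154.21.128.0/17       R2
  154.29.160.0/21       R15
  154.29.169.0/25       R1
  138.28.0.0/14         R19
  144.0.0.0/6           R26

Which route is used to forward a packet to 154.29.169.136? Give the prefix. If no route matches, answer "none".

Entries matching 154.29.169.136:
  152.0.0.0/6 (152.0.0.0 - 155.255.255.255)
  154.0.0.0/10 (154.0.0.0 - 154.63.255.255)
  154.16.0.0/12 (154.16.0.0 - 154.31.255.255)
  154.24.0.0/13 (154.24.0.0 - 154.31.255.255)
Most specific is 154.24.0.0/13.

154.24.0.0/13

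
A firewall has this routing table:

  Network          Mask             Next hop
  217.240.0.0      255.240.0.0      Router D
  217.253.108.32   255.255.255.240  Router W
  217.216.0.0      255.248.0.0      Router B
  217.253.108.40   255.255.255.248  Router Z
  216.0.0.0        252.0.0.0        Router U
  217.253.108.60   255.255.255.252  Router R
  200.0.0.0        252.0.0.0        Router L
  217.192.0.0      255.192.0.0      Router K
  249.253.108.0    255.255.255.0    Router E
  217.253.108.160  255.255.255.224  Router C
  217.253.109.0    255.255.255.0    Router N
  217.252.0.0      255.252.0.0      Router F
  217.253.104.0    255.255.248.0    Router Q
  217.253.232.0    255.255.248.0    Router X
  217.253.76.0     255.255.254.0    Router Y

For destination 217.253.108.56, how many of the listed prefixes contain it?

5

Prefixes containing 217.253.108.56:
  216.0.0.0/6 (216.0.0.0 - 219.255.255.255)
  217.192.0.0/10 (217.192.0.0 - 217.255.255.255)
  217.240.0.0/12 (217.240.0.0 - 217.255.255.255)
  217.252.0.0/14 (217.252.0.0 - 217.255.255.255)
  217.253.104.0/21 (217.253.104.0 - 217.253.111.255)
Total matching entries: 5.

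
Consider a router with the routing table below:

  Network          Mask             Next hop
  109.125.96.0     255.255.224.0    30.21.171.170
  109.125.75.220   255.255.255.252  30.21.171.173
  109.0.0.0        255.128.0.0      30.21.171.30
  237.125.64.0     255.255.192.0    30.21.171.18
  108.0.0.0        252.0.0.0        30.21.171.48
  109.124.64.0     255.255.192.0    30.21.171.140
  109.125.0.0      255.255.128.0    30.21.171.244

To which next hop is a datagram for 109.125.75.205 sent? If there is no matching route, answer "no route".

30.21.171.244

Routes whose prefix contains 109.125.75.205:
  108.0.0.0/6 (108.0.0.0 - 111.255.255.255) -> 30.21.171.48
  109.0.0.0/9 (109.0.0.0 - 109.127.255.255) -> 30.21.171.30
  109.125.0.0/17 (109.125.0.0 - 109.125.127.255) -> 30.21.171.244
More-specific entries that do NOT match:
  109.125.75.220/30 (109.125.75.220 - 109.125.75.223) does not contain 109.125.75.205
  109.125.96.0/19 (109.125.96.0 - 109.125.127.255) does not contain 109.125.75.205
  237.125.64.0/18 (237.125.64.0 - 237.125.127.255) does not contain 109.125.75.205
  109.124.64.0/18 (109.124.64.0 - 109.124.127.255) does not contain 109.125.75.205
Longest matching prefix is /17 -> next hop 30.21.171.244.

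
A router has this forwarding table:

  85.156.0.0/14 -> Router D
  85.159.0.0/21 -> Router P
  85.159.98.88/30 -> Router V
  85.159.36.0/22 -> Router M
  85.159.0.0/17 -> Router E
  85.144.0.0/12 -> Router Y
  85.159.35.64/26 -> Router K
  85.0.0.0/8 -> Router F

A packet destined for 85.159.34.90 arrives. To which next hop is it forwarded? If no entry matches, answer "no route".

Routes whose prefix contains 85.159.34.90:
  85.0.0.0/8 (85.0.0.0 - 85.255.255.255) -> Router F
  85.144.0.0/12 (85.144.0.0 - 85.159.255.255) -> Router Y
  85.156.0.0/14 (85.156.0.0 - 85.159.255.255) -> Router D
  85.159.0.0/17 (85.159.0.0 - 85.159.127.255) -> Router E
More-specific entries that do NOT match:
  85.159.98.88/30 (85.159.98.88 - 85.159.98.91) does not contain 85.159.34.90
  85.159.35.64/26 (85.159.35.64 - 85.159.35.127) does not contain 85.159.34.90
  85.159.36.0/22 (85.159.36.0 - 85.159.39.255) does not contain 85.159.34.90
  85.159.0.0/21 (85.159.0.0 - 85.159.7.255) does not contain 85.159.34.90
Longest matching prefix is /17 -> next hop Router E.

Router E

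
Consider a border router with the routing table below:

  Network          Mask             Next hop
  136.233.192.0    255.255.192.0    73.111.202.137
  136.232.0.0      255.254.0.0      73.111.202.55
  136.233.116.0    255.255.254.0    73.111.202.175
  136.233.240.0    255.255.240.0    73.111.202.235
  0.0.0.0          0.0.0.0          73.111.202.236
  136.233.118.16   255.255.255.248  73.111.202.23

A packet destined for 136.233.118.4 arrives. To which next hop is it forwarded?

Routes whose prefix contains 136.233.118.4:
  0.0.0.0/0 (default, matches everything) -> 73.111.202.236
  136.232.0.0/15 (136.232.0.0 - 136.233.255.255) -> 73.111.202.55
More-specific entries that do NOT match:
  136.233.118.16/29 (136.233.118.16 - 136.233.118.23) does not contain 136.233.118.4
  136.233.116.0/23 (136.233.116.0 - 136.233.117.255) does not contain 136.233.118.4
  136.233.240.0/20 (136.233.240.0 - 136.233.255.255) does not contain 136.233.118.4
  136.233.192.0/18 (136.233.192.0 - 136.233.255.255) does not contain 136.233.118.4
Longest matching prefix is /15 -> next hop 73.111.202.55.

73.111.202.55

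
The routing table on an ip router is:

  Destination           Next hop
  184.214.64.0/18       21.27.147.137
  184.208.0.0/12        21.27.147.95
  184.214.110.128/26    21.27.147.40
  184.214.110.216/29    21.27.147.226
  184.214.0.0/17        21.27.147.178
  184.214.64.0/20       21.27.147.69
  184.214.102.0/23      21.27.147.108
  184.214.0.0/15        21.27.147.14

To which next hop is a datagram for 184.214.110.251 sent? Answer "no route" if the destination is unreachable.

21.27.147.137

Routes whose prefix contains 184.214.110.251:
  184.208.0.0/12 (184.208.0.0 - 184.223.255.255) -> 21.27.147.95
  184.214.0.0/15 (184.214.0.0 - 184.215.255.255) -> 21.27.147.14
  184.214.0.0/17 (184.214.0.0 - 184.214.127.255) -> 21.27.147.178
  184.214.64.0/18 (184.214.64.0 - 184.214.127.255) -> 21.27.147.137
More-specific entries that do NOT match:
  184.214.110.216/29 (184.214.110.216 - 184.214.110.223) does not contain 184.214.110.251
  184.214.110.128/26 (184.214.110.128 - 184.214.110.191) does not contain 184.214.110.251
  184.214.102.0/23 (184.214.102.0 - 184.214.103.255) does not contain 184.214.110.251
  184.214.64.0/20 (184.214.64.0 - 184.214.79.255) does not contain 184.214.110.251
Longest matching prefix is /18 -> next hop 21.27.147.137.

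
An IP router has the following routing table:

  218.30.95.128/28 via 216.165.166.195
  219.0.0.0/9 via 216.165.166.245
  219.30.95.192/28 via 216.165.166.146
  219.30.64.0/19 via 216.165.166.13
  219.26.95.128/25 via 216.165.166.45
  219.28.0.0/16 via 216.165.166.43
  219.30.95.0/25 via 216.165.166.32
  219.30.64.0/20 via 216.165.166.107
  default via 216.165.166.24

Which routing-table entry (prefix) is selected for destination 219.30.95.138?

219.30.64.0/19

Entries matching 219.30.95.138:
  0.0.0.0/0 (default, matches everything)
  219.0.0.0/9 (219.0.0.0 - 219.127.255.255)
  219.30.64.0/19 (219.30.64.0 - 219.30.95.255)
Most specific is 219.30.64.0/19.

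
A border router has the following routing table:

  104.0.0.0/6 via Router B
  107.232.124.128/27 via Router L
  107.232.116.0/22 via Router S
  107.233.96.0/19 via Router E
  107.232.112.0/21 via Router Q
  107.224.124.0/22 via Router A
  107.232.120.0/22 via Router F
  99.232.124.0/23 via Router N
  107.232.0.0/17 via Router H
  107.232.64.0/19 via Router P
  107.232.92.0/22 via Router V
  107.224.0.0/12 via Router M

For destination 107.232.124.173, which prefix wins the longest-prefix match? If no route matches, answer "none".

107.232.0.0/17

Entries matching 107.232.124.173:
  104.0.0.0/6 (104.0.0.0 - 107.255.255.255)
  107.224.0.0/12 (107.224.0.0 - 107.239.255.255)
  107.232.0.0/17 (107.232.0.0 - 107.232.127.255)
Most specific is 107.232.0.0/17.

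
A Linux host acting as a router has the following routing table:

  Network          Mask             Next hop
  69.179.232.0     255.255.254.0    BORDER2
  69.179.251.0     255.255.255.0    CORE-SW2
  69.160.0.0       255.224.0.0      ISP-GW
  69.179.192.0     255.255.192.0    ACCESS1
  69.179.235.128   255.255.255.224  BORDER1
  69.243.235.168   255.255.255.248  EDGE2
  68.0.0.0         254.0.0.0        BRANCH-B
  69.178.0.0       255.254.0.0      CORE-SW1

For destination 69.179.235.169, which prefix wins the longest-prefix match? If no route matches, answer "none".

Entries matching 69.179.235.169:
  68.0.0.0/7 (68.0.0.0 - 69.255.255.255)
  69.160.0.0/11 (69.160.0.0 - 69.191.255.255)
  69.178.0.0/15 (69.178.0.0 - 69.179.255.255)
  69.179.192.0/18 (69.179.192.0 - 69.179.255.255)
Most specific is 69.179.192.0/18.

69.179.192.0/18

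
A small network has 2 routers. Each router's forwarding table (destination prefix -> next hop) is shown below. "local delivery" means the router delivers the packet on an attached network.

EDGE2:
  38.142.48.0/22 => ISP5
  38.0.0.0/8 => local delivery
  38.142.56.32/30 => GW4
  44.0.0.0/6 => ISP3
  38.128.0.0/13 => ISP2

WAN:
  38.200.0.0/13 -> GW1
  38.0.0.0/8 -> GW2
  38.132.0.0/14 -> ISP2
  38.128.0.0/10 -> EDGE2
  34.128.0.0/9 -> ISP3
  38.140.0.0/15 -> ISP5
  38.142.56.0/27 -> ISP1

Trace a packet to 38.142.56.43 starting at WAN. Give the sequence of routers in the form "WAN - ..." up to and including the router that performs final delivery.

WAN - EDGE2

At WAN: longest match for 38.142.56.43 is 38.128.0.0/10 -> EDGE2
At EDGE2: longest match for 38.142.56.43 is 38.0.0.0/8 -> local delivery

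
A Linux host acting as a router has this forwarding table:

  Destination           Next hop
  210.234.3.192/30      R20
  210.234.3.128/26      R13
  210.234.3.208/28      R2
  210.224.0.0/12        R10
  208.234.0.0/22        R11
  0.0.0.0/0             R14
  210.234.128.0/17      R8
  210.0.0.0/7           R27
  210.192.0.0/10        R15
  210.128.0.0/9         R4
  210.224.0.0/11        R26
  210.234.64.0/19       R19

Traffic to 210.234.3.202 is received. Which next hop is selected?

Routes whose prefix contains 210.234.3.202:
  0.0.0.0/0 (default, matches everything) -> R14
  210.0.0.0/7 (210.0.0.0 - 211.255.255.255) -> R27
  210.128.0.0/9 (210.128.0.0 - 210.255.255.255) -> R4
  210.192.0.0/10 (210.192.0.0 - 210.255.255.255) -> R15
  210.224.0.0/11 (210.224.0.0 - 210.255.255.255) -> R26
  210.224.0.0/12 (210.224.0.0 - 210.239.255.255) -> R10
More-specific entries that do NOT match:
  210.234.3.192/30 (210.234.3.192 - 210.234.3.195) does not contain 210.234.3.202
  210.234.3.208/28 (210.234.3.208 - 210.234.3.223) does not contain 210.234.3.202
  210.234.3.128/26 (210.234.3.128 - 210.234.3.191) does not contain 210.234.3.202
  208.234.0.0/22 (208.234.0.0 - 208.234.3.255) does not contain 210.234.3.202
  210.234.64.0/19 (210.234.64.0 - 210.234.95.255) does not contain 210.234.3.202
  210.234.128.0/17 (210.234.128.0 - 210.234.255.255) does not contain 210.234.3.202
Longest matching prefix is /12 -> next hop R10.

R10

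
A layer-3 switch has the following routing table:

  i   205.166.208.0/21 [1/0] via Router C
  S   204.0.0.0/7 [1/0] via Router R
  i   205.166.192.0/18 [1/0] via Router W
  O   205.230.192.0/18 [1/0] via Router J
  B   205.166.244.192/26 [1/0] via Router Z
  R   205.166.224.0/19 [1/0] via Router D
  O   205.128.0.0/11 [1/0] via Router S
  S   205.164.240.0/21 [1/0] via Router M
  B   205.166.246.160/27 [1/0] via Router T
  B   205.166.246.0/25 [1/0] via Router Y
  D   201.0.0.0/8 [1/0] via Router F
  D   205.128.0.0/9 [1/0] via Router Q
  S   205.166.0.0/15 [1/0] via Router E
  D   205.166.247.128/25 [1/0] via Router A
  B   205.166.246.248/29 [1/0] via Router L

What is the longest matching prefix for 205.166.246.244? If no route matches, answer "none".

205.166.224.0/19

Entries matching 205.166.246.244:
  204.0.0.0/7 (204.0.0.0 - 205.255.255.255)
  205.128.0.0/9 (205.128.0.0 - 205.255.255.255)
  205.166.0.0/15 (205.166.0.0 - 205.167.255.255)
  205.166.192.0/18 (205.166.192.0 - 205.166.255.255)
  205.166.224.0/19 (205.166.224.0 - 205.166.255.255)
Most specific is 205.166.224.0/19.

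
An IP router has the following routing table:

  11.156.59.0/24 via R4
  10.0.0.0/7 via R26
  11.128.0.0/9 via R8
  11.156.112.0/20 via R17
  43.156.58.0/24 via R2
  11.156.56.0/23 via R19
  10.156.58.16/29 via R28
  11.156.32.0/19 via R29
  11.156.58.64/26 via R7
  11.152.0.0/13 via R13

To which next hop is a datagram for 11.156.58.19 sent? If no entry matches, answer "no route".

R29

Routes whose prefix contains 11.156.58.19:
  10.0.0.0/7 (10.0.0.0 - 11.255.255.255) -> R26
  11.128.0.0/9 (11.128.0.0 - 11.255.255.255) -> R8
  11.152.0.0/13 (11.152.0.0 - 11.159.255.255) -> R13
  11.156.32.0/19 (11.156.32.0 - 11.156.63.255) -> R29
More-specific entries that do NOT match:
  10.156.58.16/29 (10.156.58.16 - 10.156.58.23) does not contain 11.156.58.19
  11.156.58.64/26 (11.156.58.64 - 11.156.58.127) does not contain 11.156.58.19
  11.156.59.0/24 (11.156.59.0 - 11.156.59.255) does not contain 11.156.58.19
  43.156.58.0/24 (43.156.58.0 - 43.156.58.255) does not contain 11.156.58.19
  11.156.56.0/23 (11.156.56.0 - 11.156.57.255) does not contain 11.156.58.19
  11.156.112.0/20 (11.156.112.0 - 11.156.127.255) does not contain 11.156.58.19
Longest matching prefix is /19 -> next hop R29.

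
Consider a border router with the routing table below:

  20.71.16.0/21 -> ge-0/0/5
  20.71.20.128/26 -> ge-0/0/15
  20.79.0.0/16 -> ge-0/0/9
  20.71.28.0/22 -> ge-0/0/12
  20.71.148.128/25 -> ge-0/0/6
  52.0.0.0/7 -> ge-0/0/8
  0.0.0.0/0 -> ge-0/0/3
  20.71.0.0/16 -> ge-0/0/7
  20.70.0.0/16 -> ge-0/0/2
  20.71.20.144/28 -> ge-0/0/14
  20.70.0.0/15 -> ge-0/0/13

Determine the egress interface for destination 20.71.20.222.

ge-0/0/5

Routes whose prefix contains 20.71.20.222:
  0.0.0.0/0 (default, matches everything) -> ge-0/0/3
  20.70.0.0/15 (20.70.0.0 - 20.71.255.255) -> ge-0/0/13
  20.71.0.0/16 (20.71.0.0 - 20.71.255.255) -> ge-0/0/7
  20.71.16.0/21 (20.71.16.0 - 20.71.23.255) -> ge-0/0/5
More-specific entries that do NOT match:
  20.71.20.144/28 (20.71.20.144 - 20.71.20.159) does not contain 20.71.20.222
  20.71.20.128/26 (20.71.20.128 - 20.71.20.191) does not contain 20.71.20.222
  20.71.148.128/25 (20.71.148.128 - 20.71.148.255) does not contain 20.71.20.222
  20.71.28.0/22 (20.71.28.0 - 20.71.31.255) does not contain 20.71.20.222
Longest matching prefix is /21 -> interface ge-0/0/5.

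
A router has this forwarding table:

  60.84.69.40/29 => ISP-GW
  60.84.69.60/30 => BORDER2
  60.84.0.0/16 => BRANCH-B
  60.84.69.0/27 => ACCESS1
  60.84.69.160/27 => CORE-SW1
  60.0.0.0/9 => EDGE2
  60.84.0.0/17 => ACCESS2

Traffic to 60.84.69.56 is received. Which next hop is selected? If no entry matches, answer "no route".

ACCESS2

Routes whose prefix contains 60.84.69.56:
  60.0.0.0/9 (60.0.0.0 - 60.127.255.255) -> EDGE2
  60.84.0.0/16 (60.84.0.0 - 60.84.255.255) -> BRANCH-B
  60.84.0.0/17 (60.84.0.0 - 60.84.127.255) -> ACCESS2
More-specific entries that do NOT match:
  60.84.69.60/30 (60.84.69.60 - 60.84.69.63) does not contain 60.84.69.56
  60.84.69.40/29 (60.84.69.40 - 60.84.69.47) does not contain 60.84.69.56
  60.84.69.0/27 (60.84.69.0 - 60.84.69.31) does not contain 60.84.69.56
  60.84.69.160/27 (60.84.69.160 - 60.84.69.191) does not contain 60.84.69.56
Longest matching prefix is /17 -> next hop ACCESS2.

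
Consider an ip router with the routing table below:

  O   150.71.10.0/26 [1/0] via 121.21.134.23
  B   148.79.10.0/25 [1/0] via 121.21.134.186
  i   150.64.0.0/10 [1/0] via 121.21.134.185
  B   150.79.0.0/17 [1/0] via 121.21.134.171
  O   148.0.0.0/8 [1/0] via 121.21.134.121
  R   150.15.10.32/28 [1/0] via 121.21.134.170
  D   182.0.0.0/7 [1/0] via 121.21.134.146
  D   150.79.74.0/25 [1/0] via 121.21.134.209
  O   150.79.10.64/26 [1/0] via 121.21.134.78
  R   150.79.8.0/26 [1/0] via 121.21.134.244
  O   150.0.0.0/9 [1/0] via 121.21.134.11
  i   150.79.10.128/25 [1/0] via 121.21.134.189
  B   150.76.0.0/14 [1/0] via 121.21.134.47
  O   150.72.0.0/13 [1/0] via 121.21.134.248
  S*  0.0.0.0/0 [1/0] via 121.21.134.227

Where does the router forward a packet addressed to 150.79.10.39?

121.21.134.171

Routes whose prefix contains 150.79.10.39:
  0.0.0.0/0 (default, matches everything) -> 121.21.134.227
  150.0.0.0/9 (150.0.0.0 - 150.127.255.255) -> 121.21.134.11
  150.64.0.0/10 (150.64.0.0 - 150.127.255.255) -> 121.21.134.185
  150.72.0.0/13 (150.72.0.0 - 150.79.255.255) -> 121.21.134.248
  150.76.0.0/14 (150.76.0.0 - 150.79.255.255) -> 121.21.134.47
  150.79.0.0/17 (150.79.0.0 - 150.79.127.255) -> 121.21.134.171
More-specific entries that do NOT match:
  150.15.10.32/28 (150.15.10.32 - 150.15.10.47) does not contain 150.79.10.39
  150.71.10.0/26 (150.71.10.0 - 150.71.10.63) does not contain 150.79.10.39
  150.79.10.64/26 (150.79.10.64 - 150.79.10.127) does not contain 150.79.10.39
  150.79.8.0/26 (150.79.8.0 - 150.79.8.63) does not contain 150.79.10.39
  148.79.10.0/25 (148.79.10.0 - 148.79.10.127) does not contain 150.79.10.39
  150.79.74.0/25 (150.79.74.0 - 150.79.74.127) does not contain 150.79.10.39
  150.79.10.128/25 (150.79.10.128 - 150.79.10.255) does not contain 150.79.10.39
Longest matching prefix is /17 -> next hop 121.21.134.171.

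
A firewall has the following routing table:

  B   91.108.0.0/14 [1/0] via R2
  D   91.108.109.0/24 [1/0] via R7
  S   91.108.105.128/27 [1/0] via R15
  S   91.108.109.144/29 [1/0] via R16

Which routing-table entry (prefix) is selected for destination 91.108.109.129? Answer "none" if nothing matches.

91.108.109.0/24

Entries matching 91.108.109.129:
  91.108.0.0/14 (91.108.0.0 - 91.111.255.255)
  91.108.109.0/24 (91.108.109.0 - 91.108.109.255)
Most specific is 91.108.109.0/24.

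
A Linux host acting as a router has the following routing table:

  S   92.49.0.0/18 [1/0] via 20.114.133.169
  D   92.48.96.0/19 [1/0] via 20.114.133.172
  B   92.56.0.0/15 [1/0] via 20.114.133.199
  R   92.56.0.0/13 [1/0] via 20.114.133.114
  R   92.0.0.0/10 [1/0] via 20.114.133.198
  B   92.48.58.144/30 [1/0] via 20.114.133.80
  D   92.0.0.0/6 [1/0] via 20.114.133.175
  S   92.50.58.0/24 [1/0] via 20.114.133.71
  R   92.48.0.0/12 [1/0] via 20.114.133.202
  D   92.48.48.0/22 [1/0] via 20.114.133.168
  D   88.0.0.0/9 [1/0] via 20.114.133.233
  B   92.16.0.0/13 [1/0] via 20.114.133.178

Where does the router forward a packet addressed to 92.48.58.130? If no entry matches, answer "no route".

20.114.133.202

Routes whose prefix contains 92.48.58.130:
  92.0.0.0/6 (92.0.0.0 - 95.255.255.255) -> 20.114.133.175
  92.0.0.0/10 (92.0.0.0 - 92.63.255.255) -> 20.114.133.198
  92.48.0.0/12 (92.48.0.0 - 92.63.255.255) -> 20.114.133.202
More-specific entries that do NOT match:
  92.48.58.144/30 (92.48.58.144 - 92.48.58.147) does not contain 92.48.58.130
  92.50.58.0/24 (92.50.58.0 - 92.50.58.255) does not contain 92.48.58.130
  92.48.48.0/22 (92.48.48.0 - 92.48.51.255) does not contain 92.48.58.130
  92.48.96.0/19 (92.48.96.0 - 92.48.127.255) does not contain 92.48.58.130
  92.49.0.0/18 (92.49.0.0 - 92.49.63.255) does not contain 92.48.58.130
  92.56.0.0/15 (92.56.0.0 - 92.57.255.255) does not contain 92.48.58.130
  92.56.0.0/13 (92.56.0.0 - 92.63.255.255) does not contain 92.48.58.130
  92.16.0.0/13 (92.16.0.0 - 92.23.255.255) does not contain 92.48.58.130
Longest matching prefix is /12 -> next hop 20.114.133.202.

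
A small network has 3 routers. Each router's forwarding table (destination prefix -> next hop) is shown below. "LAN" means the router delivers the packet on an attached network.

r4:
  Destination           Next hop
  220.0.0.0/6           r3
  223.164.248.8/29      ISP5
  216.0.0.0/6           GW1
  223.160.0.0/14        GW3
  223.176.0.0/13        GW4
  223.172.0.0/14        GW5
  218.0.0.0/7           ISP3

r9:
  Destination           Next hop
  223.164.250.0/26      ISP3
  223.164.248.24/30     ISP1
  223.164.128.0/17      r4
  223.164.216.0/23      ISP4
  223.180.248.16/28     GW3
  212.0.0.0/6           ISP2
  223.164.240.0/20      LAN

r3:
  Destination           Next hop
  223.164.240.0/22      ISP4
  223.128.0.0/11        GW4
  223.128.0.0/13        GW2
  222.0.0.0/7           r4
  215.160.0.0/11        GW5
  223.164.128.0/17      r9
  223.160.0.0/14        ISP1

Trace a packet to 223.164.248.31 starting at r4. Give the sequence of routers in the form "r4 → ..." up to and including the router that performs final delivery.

At r4: longest match for 223.164.248.31 is 220.0.0.0/6 -> r3
At r3: longest match for 223.164.248.31 is 223.164.128.0/17 -> r9
At r9: longest match for 223.164.248.31 is 223.164.240.0/20 -> LAN

r4 → r3 → r9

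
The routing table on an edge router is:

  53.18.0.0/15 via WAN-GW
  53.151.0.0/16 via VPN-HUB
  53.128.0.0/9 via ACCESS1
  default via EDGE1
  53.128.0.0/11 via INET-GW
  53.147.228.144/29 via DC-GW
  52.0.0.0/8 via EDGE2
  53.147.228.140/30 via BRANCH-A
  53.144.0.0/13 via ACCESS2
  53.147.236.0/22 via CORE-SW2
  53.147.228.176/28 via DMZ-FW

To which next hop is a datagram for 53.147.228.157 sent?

Routes whose prefix contains 53.147.228.157:
  0.0.0.0/0 (default, matches everything) -> EDGE1
  53.128.0.0/9 (53.128.0.0 - 53.255.255.255) -> ACCESS1
  53.128.0.0/11 (53.128.0.0 - 53.159.255.255) -> INET-GW
  53.144.0.0/13 (53.144.0.0 - 53.151.255.255) -> ACCESS2
More-specific entries that do NOT match:
  53.147.228.140/30 (53.147.228.140 - 53.147.228.143) does not contain 53.147.228.157
  53.147.228.144/29 (53.147.228.144 - 53.147.228.151) does not contain 53.147.228.157
  53.147.228.176/28 (53.147.228.176 - 53.147.228.191) does not contain 53.147.228.157
  53.147.236.0/22 (53.147.236.0 - 53.147.239.255) does not contain 53.147.228.157
  53.151.0.0/16 (53.151.0.0 - 53.151.255.255) does not contain 53.147.228.157
  53.18.0.0/15 (53.18.0.0 - 53.19.255.255) does not contain 53.147.228.157
Longest matching prefix is /13 -> next hop ACCESS2.

ACCESS2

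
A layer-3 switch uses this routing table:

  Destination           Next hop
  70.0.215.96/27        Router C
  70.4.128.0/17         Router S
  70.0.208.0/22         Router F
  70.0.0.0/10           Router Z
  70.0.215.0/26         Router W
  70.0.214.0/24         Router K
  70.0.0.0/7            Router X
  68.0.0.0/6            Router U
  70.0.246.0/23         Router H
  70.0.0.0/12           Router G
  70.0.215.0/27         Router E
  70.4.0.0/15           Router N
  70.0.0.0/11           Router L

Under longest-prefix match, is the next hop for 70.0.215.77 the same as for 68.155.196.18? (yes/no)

no

70.0.215.77: longest match 70.0.0.0/12 -> Router G
68.155.196.18: longest match 68.0.0.0/6 -> Router U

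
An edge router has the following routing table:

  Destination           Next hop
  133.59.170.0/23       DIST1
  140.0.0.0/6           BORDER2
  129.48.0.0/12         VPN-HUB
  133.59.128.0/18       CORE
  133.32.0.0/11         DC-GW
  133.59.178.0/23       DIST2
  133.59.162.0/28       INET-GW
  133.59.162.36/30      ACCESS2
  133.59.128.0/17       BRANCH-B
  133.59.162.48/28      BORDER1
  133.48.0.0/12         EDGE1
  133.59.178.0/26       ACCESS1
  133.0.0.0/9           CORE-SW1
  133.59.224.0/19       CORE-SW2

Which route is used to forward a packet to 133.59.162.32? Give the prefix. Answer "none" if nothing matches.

Entries matching 133.59.162.32:
  133.0.0.0/9 (133.0.0.0 - 133.127.255.255)
  133.32.0.0/11 (133.32.0.0 - 133.63.255.255)
  133.48.0.0/12 (133.48.0.0 - 133.63.255.255)
  133.59.128.0/17 (133.59.128.0 - 133.59.255.255)
  133.59.128.0/18 (133.59.128.0 - 133.59.191.255)
Most specific is 133.59.128.0/18.

133.59.128.0/18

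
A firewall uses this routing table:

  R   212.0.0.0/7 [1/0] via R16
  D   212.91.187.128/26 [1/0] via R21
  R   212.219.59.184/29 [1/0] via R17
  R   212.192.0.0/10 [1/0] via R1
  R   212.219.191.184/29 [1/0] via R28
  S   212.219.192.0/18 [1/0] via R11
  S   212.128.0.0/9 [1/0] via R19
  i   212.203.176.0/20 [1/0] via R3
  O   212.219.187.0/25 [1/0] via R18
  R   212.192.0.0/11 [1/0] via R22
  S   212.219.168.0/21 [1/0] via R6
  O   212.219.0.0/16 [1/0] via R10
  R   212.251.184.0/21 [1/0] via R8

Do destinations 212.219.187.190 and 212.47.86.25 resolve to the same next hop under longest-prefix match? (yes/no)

212.219.187.190: longest match 212.219.0.0/16 -> R10
212.47.86.25: longest match 212.0.0.0/7 -> R16

no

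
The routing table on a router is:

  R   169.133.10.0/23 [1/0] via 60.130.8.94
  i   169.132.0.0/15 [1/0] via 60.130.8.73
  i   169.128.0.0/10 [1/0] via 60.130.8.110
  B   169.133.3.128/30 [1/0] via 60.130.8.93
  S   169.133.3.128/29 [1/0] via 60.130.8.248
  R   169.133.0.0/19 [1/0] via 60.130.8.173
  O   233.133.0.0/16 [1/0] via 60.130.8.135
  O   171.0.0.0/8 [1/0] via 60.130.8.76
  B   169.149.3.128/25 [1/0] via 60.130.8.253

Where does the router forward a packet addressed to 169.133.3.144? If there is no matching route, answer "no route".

Routes whose prefix contains 169.133.3.144:
  169.128.0.0/10 (169.128.0.0 - 169.191.255.255) -> 60.130.8.110
  169.132.0.0/15 (169.132.0.0 - 169.133.255.255) -> 60.130.8.73
  169.133.0.0/19 (169.133.0.0 - 169.133.31.255) -> 60.130.8.173
More-specific entries that do NOT match:
  169.133.3.128/30 (169.133.3.128 - 169.133.3.131) does not contain 169.133.3.144
  169.133.3.128/29 (169.133.3.128 - 169.133.3.135) does not contain 169.133.3.144
  169.149.3.128/25 (169.149.3.128 - 169.149.3.255) does not contain 169.133.3.144
  169.133.10.0/23 (169.133.10.0 - 169.133.11.255) does not contain 169.133.3.144
Longest matching prefix is /19 -> next hop 60.130.8.173.

60.130.8.173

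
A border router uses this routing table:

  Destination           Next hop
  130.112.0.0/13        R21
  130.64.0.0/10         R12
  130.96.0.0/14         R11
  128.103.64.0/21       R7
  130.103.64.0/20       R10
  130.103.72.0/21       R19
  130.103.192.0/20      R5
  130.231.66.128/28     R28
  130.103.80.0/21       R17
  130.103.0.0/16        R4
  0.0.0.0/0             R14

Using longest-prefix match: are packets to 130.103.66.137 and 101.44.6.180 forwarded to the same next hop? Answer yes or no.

no

130.103.66.137: longest match 130.103.64.0/20 -> R10
101.44.6.180: longest match 0.0.0.0/0 -> R14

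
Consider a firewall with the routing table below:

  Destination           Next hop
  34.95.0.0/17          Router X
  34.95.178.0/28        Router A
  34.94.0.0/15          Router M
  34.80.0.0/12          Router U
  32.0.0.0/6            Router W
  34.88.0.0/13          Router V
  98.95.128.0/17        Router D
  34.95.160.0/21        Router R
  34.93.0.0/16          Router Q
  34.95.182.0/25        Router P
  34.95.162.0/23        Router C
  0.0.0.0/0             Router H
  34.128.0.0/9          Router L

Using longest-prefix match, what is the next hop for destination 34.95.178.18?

Routes whose prefix contains 34.95.178.18:
  0.0.0.0/0 (default, matches everything) -> Router H
  32.0.0.0/6 (32.0.0.0 - 35.255.255.255) -> Router W
  34.80.0.0/12 (34.80.0.0 - 34.95.255.255) -> Router U
  34.88.0.0/13 (34.88.0.0 - 34.95.255.255) -> Router V
  34.94.0.0/15 (34.94.0.0 - 34.95.255.255) -> Router M
More-specific entries that do NOT match:
  34.95.178.0/28 (34.95.178.0 - 34.95.178.15) does not contain 34.95.178.18
  34.95.182.0/25 (34.95.182.0 - 34.95.182.127) does not contain 34.95.178.18
  34.95.162.0/23 (34.95.162.0 - 34.95.163.255) does not contain 34.95.178.18
  34.95.160.0/21 (34.95.160.0 - 34.95.167.255) does not contain 34.95.178.18
  34.95.0.0/17 (34.95.0.0 - 34.95.127.255) does not contain 34.95.178.18
  98.95.128.0/17 (98.95.128.0 - 98.95.255.255) does not contain 34.95.178.18
  34.93.0.0/16 (34.93.0.0 - 34.93.255.255) does not contain 34.95.178.18
Longest matching prefix is /15 -> next hop Router M.

Router M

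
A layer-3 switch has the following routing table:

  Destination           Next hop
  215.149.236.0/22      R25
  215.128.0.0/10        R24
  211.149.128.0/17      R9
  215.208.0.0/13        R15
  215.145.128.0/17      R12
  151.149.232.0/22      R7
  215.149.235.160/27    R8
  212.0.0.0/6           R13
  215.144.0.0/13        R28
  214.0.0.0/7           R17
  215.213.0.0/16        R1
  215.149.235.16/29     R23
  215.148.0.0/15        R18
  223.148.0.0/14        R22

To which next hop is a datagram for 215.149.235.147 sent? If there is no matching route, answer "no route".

Routes whose prefix contains 215.149.235.147:
  212.0.0.0/6 (212.0.0.0 - 215.255.255.255) -> R13
  214.0.0.0/7 (214.0.0.0 - 215.255.255.255) -> R17
  215.128.0.0/10 (215.128.0.0 - 215.191.255.255) -> R24
  215.144.0.0/13 (215.144.0.0 - 215.151.255.255) -> R28
  215.148.0.0/15 (215.148.0.0 - 215.149.255.255) -> R18
More-specific entries that do NOT match:
  215.149.235.16/29 (215.149.235.16 - 215.149.235.23) does not contain 215.149.235.147
  215.149.235.160/27 (215.149.235.160 - 215.149.235.191) does not contain 215.149.235.147
  215.149.236.0/22 (215.149.236.0 - 215.149.239.255) does not contain 215.149.235.147
  151.149.232.0/22 (151.149.232.0 - 151.149.235.255) does not contain 215.149.235.147
  211.149.128.0/17 (211.149.128.0 - 211.149.255.255) does not contain 215.149.235.147
  215.145.128.0/17 (215.145.128.0 - 215.145.255.255) does not contain 215.149.235.147
  215.213.0.0/16 (215.213.0.0 - 215.213.255.255) does not contain 215.149.235.147
Longest matching prefix is /15 -> next hop R18.

R18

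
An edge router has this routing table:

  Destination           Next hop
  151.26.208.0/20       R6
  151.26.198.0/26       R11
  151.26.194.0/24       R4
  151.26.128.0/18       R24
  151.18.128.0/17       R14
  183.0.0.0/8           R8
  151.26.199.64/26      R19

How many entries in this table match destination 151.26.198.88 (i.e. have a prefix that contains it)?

No listed prefix contains 151.26.198.88.
Total matching entries: 0.

0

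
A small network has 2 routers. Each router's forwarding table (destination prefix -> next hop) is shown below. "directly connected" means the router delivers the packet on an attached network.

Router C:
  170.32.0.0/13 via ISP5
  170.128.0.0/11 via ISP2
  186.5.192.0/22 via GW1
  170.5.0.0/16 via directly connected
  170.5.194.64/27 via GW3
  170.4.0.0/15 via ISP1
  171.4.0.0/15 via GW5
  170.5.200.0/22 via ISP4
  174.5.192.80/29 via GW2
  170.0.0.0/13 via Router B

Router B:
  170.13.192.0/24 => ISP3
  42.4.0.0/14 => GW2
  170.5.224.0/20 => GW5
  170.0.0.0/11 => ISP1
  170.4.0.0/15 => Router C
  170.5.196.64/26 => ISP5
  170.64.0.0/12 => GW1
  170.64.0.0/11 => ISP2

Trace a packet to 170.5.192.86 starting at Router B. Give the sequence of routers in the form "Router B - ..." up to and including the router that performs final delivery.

Router B - Router C

At Router B: longest match for 170.5.192.86 is 170.4.0.0/15 -> Router C
At Router C: longest match for 170.5.192.86 is 170.5.0.0/16 -> directly connected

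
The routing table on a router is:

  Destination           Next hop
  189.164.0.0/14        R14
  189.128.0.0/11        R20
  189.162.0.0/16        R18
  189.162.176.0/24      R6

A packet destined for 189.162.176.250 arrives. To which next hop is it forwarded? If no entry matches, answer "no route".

Routes whose prefix contains 189.162.176.250:
  189.162.0.0/16 (189.162.0.0 - 189.162.255.255) -> R18
  189.162.176.0/24 (189.162.176.0 - 189.162.176.255) -> R6
Longest matching prefix is /24 -> next hop R6.

R6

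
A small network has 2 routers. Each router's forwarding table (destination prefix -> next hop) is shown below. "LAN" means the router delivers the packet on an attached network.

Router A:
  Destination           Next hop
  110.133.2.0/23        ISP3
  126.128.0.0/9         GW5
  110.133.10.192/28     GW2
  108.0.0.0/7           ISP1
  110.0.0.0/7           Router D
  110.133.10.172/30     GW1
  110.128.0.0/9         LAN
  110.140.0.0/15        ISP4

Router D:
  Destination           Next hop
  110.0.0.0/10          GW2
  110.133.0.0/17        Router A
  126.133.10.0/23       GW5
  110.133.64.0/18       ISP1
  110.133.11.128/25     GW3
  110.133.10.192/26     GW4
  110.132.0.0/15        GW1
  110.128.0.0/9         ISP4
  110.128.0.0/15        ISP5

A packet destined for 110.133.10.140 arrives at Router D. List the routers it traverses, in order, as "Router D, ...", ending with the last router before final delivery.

Router D, Router A

At Router D: longest match for 110.133.10.140 is 110.133.0.0/17 -> Router A
At Router A: longest match for 110.133.10.140 is 110.128.0.0/9 -> LAN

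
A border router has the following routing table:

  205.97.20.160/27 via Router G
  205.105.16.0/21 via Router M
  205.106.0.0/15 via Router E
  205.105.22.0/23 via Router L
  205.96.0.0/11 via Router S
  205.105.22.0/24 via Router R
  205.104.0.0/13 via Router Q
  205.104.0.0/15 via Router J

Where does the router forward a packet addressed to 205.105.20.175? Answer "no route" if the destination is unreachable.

Router M

Routes whose prefix contains 205.105.20.175:
  205.96.0.0/11 (205.96.0.0 - 205.127.255.255) -> Router S
  205.104.0.0/13 (205.104.0.0 - 205.111.255.255) -> Router Q
  205.104.0.0/15 (205.104.0.0 - 205.105.255.255) -> Router J
  205.105.16.0/21 (205.105.16.0 - 205.105.23.255) -> Router M
More-specific entries that do NOT match:
  205.97.20.160/27 (205.97.20.160 - 205.97.20.191) does not contain 205.105.20.175
  205.105.22.0/24 (205.105.22.0 - 205.105.22.255) does not contain 205.105.20.175
  205.105.22.0/23 (205.105.22.0 - 205.105.23.255) does not contain 205.105.20.175
Longest matching prefix is /21 -> next hop Router M.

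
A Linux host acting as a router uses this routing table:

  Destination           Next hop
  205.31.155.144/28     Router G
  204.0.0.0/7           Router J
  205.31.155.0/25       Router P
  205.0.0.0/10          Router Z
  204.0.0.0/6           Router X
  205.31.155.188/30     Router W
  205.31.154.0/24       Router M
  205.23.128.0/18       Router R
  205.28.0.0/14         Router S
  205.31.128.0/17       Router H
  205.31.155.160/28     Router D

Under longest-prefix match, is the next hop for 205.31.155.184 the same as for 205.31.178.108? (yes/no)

yes

205.31.155.184: longest match 205.31.128.0/17 -> Router H
205.31.178.108: longest match 205.31.128.0/17 -> Router H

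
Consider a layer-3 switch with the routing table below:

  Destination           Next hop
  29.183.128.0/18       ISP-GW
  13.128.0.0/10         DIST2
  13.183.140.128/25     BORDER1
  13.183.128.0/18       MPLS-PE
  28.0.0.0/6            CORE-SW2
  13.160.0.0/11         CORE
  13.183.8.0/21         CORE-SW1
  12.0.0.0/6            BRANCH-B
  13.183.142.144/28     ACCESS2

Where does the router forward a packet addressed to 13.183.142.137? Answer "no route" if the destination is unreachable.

MPLS-PE

Routes whose prefix contains 13.183.142.137:
  12.0.0.0/6 (12.0.0.0 - 15.255.255.255) -> BRANCH-B
  13.128.0.0/10 (13.128.0.0 - 13.191.255.255) -> DIST2
  13.160.0.0/11 (13.160.0.0 - 13.191.255.255) -> CORE
  13.183.128.0/18 (13.183.128.0 - 13.183.191.255) -> MPLS-PE
More-specific entries that do NOT match:
  13.183.142.144/28 (13.183.142.144 - 13.183.142.159) does not contain 13.183.142.137
  13.183.140.128/25 (13.183.140.128 - 13.183.140.255) does not contain 13.183.142.137
  13.183.8.0/21 (13.183.8.0 - 13.183.15.255) does not contain 13.183.142.137
Longest matching prefix is /18 -> next hop MPLS-PE.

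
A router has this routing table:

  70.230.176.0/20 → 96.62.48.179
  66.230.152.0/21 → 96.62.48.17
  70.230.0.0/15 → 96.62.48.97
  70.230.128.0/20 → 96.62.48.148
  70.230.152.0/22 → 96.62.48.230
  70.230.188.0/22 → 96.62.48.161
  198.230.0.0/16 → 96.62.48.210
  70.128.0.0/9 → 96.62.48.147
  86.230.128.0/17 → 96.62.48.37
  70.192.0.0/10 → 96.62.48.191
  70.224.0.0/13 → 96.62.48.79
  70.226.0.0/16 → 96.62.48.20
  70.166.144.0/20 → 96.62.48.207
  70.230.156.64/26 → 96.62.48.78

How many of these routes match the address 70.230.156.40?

Prefixes containing 70.230.156.40:
  70.128.0.0/9 (70.128.0.0 - 70.255.255.255)
  70.192.0.0/10 (70.192.0.0 - 70.255.255.255)
  70.224.0.0/13 (70.224.0.0 - 70.231.255.255)
  70.230.0.0/15 (70.230.0.0 - 70.231.255.255)
Total matching entries: 4.

4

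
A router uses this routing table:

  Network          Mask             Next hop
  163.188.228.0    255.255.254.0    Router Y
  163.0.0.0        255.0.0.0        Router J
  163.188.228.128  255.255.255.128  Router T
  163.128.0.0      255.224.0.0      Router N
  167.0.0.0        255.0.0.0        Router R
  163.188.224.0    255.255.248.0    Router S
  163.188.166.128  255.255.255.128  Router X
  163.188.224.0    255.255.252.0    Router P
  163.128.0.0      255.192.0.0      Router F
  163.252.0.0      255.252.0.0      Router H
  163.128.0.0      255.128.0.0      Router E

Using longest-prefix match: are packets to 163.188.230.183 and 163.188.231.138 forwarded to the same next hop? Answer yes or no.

yes

163.188.230.183: longest match 163.188.224.0/21 -> Router S
163.188.231.138: longest match 163.188.224.0/21 -> Router S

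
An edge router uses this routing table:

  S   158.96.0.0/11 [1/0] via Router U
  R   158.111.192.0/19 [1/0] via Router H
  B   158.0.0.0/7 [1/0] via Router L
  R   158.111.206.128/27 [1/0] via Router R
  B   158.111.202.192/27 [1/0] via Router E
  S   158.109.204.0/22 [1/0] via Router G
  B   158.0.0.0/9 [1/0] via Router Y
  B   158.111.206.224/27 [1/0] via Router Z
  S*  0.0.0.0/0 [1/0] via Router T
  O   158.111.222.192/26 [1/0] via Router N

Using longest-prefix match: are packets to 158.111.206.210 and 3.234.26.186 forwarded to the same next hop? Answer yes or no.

158.111.206.210: longest match 158.111.192.0/19 -> Router H
3.234.26.186: longest match 0.0.0.0/0 -> Router T

no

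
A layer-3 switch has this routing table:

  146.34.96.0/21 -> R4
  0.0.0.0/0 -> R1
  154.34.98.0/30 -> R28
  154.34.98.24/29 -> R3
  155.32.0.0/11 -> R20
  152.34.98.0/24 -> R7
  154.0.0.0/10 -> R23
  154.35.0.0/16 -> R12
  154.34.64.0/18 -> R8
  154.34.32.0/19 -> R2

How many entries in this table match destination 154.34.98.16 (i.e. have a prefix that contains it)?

3

Prefixes containing 154.34.98.16:
  0.0.0.0/0 (default, matches everything)
  154.0.0.0/10 (154.0.0.0 - 154.63.255.255)
  154.34.64.0/18 (154.34.64.0 - 154.34.127.255)
Total matching entries: 3.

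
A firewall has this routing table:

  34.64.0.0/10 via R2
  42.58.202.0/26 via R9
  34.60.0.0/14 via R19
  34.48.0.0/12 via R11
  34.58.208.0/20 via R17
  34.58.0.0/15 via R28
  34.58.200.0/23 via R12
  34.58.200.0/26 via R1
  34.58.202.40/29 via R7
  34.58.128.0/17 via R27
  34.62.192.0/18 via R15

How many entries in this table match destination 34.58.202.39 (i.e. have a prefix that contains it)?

Prefixes containing 34.58.202.39:
  34.48.0.0/12 (34.48.0.0 - 34.63.255.255)
  34.58.0.0/15 (34.58.0.0 - 34.59.255.255)
  34.58.128.0/17 (34.58.128.0 - 34.58.255.255)
Total matching entries: 3.

3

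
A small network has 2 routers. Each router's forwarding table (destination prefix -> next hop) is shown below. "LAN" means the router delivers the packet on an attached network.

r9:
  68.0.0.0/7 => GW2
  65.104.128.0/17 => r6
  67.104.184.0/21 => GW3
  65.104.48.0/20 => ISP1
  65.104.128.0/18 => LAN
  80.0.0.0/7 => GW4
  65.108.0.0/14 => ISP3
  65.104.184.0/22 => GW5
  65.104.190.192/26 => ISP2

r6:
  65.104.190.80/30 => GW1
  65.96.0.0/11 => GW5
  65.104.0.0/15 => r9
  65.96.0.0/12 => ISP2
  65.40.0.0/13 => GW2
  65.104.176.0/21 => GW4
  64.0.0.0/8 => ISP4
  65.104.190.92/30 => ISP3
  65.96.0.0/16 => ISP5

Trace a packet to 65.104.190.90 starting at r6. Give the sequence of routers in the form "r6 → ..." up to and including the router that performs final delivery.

r6 → r9

At r6: longest match for 65.104.190.90 is 65.104.0.0/15 -> r9
At r9: longest match for 65.104.190.90 is 65.104.128.0/18 -> LAN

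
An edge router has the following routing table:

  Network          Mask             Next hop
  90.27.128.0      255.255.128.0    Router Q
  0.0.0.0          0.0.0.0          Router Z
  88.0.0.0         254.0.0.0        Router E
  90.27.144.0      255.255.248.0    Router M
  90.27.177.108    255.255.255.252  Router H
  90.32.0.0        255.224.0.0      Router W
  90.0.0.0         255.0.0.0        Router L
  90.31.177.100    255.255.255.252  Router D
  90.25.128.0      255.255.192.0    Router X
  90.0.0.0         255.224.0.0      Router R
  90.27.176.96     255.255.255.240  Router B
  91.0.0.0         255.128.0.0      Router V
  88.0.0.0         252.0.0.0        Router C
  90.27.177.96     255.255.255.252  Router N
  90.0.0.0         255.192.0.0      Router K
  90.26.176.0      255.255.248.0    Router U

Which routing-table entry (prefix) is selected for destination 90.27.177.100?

Entries matching 90.27.177.100:
  0.0.0.0/0 (default, matches everything)
  88.0.0.0/6 (88.0.0.0 - 91.255.255.255)
  90.0.0.0/8 (90.0.0.0 - 90.255.255.255)
  90.0.0.0/10 (90.0.0.0 - 90.63.255.255)
  90.0.0.0/11 (90.0.0.0 - 90.31.255.255)
  90.27.128.0/17 (90.27.128.0 - 90.27.255.255)
Most specific is 90.27.128.0/17.

90.27.128.0/17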